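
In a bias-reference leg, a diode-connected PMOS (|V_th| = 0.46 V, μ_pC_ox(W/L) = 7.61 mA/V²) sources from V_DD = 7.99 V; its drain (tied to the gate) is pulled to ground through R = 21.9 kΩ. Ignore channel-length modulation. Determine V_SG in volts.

With gate tied to drain, V_SG = V_SD ≥ V_SG − |V_th|, so the device is in saturation.
KCL at the drain: ½ k_p (V_SG − |V_th|)² = (V_DD − V_SG)/R.
Let x = V_SG − 0.46. Then 83.3 x² + x − 7.53 = 0, giving x = 0.295 V (positive root), so V_SG = 0.755 V.
I_D = (V_DD − V_SG)/R = (7.99 − 0.755) / 21.9 = 0.33 mA.

V_SG = 0.755 V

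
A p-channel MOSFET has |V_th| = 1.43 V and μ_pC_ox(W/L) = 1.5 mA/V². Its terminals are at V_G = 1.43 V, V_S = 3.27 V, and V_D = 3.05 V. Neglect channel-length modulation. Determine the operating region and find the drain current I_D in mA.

V_SG = V_S − V_G = 3.27 − 1.43 = 1.84 V; V_SD = V_S − V_D = 3.27 − 3.05 = 0.22 V.
V_ov = V_SG − |V_th| = 1.84 − 1.43 = 0.41 V.
Since V_SD = 0.22 V < V_ov = 0.41 V, the device is in the triode region.
I_D = k_p [V_ov · V_SD − ½ V_SD²] = 1.5 × [0.41 × 0.22 − 0.5 × 0.22²] = 0.099 mA.

Triode; I_D = 0.0990 mA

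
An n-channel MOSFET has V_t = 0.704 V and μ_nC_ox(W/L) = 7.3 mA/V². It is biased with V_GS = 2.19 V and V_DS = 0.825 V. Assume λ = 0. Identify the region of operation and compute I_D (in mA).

Triode; I_D = 6.47 mA

V_ov = V_GS − V_t = 2.19 − 0.704 = 1.49 V.
Since V_DS = 0.825 V < V_ov = 1.49 V, the device is in the triode region.
I_D = k_n [V_ov · V_DS − ½ V_DS²] = 7.3 × [1.49 × 0.825 − 0.5 × 0.825²] = 6.47 mA.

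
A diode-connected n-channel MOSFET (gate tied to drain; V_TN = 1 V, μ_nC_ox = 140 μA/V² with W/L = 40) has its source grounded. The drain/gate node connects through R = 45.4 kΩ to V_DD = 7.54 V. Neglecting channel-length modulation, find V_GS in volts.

With gate tied to drain, V_GS = V_DS ≥ V_GS − V_TN, so the device is in saturation.
k_n = μ_nC_ox · (W/L) = 5.6 mA/V².
KCL at the drain: ½ k_n (V_GS − V_TN)² = (V_DD − V_GS)/R.
Let x = V_GS − 1. Then 127 x² + x − 6.54 = 0, giving x = 0.223 V (positive root), so V_GS = 1.22 V.
I_D = (V_DD − V_GS)/R = (7.54 − 1.22) / 45.4 = 0.139 mA.

V_GS = 1.22 V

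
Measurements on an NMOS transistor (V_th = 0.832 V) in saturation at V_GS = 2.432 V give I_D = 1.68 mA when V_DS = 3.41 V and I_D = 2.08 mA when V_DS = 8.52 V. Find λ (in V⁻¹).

With V_GS fixed, I_D ∝ (1 + λ V_DS) in saturation, so I_D2/I_D1 = (1 + λ V_DS2)/(1 + λ V_DS1).
2.08/1.68 = 1.238 = (1 + 8.52 λ)/(1 + 3.41 λ).
Solving: λ (I_D1 V_DS2 − I_D2 V_DS1) = I_D2 − I_D1, so λ = (2.08 − 1.68) / (1.68 × 8.52 − 2.08 × 3.41) = 0.4 / 7.22 = 0.0554 V⁻¹.

λ = 0.0554 V⁻¹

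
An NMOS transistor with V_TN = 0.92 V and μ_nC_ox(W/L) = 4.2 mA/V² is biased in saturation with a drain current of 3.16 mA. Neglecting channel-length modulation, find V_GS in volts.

V_GS = 2.15 V

In saturation I_D = ½ k_n (V_GS − V_TN)², so V_GS − V_TN = √(2 I_D / k_n) = √(2 × 3.16 / 4.2) = 1.23 V.
V_GS = 0.92 + 1.23 = 2.15 V.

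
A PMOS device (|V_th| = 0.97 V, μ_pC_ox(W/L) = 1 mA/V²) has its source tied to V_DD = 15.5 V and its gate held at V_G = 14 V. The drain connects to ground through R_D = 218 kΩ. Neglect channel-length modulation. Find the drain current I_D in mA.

V_SG = V_DD − V_G = 15.5 − 14 = 1.5 V, so V_ov = 1.5 − 0.97 = 0.53 V.
Assume saturation: I_D = ½ k_p V_ov² = 0.5 × 1 × 0.53² = 0.14 mA, giving V_SD = V_DD − I_D R_D = 15.5 − 0.14 × 218 = -15.1 V.
But -15.1 V < V_ov = 0.53 V, so the device is actually in triode.
In triode I_D = k_p[V_ov V_SD − ½ V_SD²] and I_D = (V_DD − V_SD)/R_D. Equating: 109 V_SD² − 116.5 V_SD + 15.5 = 0, giving V_SD = 0.156 V (the root below V_ov).
I_D = (15.5 − 0.156) / 218 = 0.0704 mA.

I_D = 0.0704 mA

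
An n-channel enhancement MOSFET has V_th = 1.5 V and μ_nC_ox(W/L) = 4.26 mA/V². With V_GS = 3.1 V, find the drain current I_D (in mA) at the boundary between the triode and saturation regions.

I_D = 5.45 mA

At the boundary V_DS = V_ov = V_GS − V_th = 3.1 − 1.5 = 1.6 V.
I_D = ½ k_n V_ov² = 0.5 × 4.26 × 1.6² = 5.45 mA.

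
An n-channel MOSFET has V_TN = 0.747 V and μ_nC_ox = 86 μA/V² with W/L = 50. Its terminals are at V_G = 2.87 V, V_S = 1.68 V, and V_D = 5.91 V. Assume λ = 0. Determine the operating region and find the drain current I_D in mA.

V_GS = V_G − V_S = 2.87 − 1.68 = 1.19 V; V_DS = V_D − V_S = 5.91 − 1.68 = 4.23 V.
k_n = μ_nC_ox · (W/L) = 4.3 mA/V².
V_ov = V_GS − V_TN = 1.19 − 0.747 = 0.443 V.
Since V_DS = 4.23 V ≥ V_ov = 0.443 V, the device is in saturation.
I_D = ½ k_n V_ov² = 0.5 × 4.3 × 0.443² = 0.422 mA.

Saturation; I_D = 0.422 mA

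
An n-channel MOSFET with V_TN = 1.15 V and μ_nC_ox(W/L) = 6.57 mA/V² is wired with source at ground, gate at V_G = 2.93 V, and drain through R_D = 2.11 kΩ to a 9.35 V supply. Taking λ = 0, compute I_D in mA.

V_GS = V_G = 2.93 V, so V_ov = 2.93 − 1.15 = 1.78 V.
Assume saturation: I_D = ½ k_n V_ov² = 0.5 × 6.57 × 1.78² = 10.4 mA, giving V_DS = V_DD − I_D R_D = 9.35 − 10.4 × 2.11 = -12.6 V.
But -12.6 V < V_ov = 1.78 V, so the device is actually in triode.
In triode I_D = k_n[V_ov V_DS − ½ V_DS²] and I_D = (V_DD − V_DS)/R_D. Equating: 6.93 V_DS² − 25.68 V_DS + 9.35 = 0, giving V_DS = 0.409 V (the root below V_ov).
I_D = (9.35 − 0.409) / 2.11 = 4.24 mA.

I_D = 4.24 mA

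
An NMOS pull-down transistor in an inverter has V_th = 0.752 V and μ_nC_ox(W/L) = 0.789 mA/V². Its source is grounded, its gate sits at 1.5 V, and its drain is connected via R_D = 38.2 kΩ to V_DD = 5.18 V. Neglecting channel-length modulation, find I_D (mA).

V_GS = V_G = 1.5 V, so V_ov = 1.5 − 0.752 = 0.748 V.
Assume saturation: I_D = ½ k_n V_ov² = 0.5 × 0.789 × 0.748² = 0.221 mA, giving V_DS = V_DD − I_D R_D = 5.18 − 0.221 × 38.2 = -3.25 V.
But -3.25 V < V_ov = 0.748 V, so the device is actually in triode.
In triode I_D = k_n[V_ov V_DS − ½ V_DS²] and I_D = (V_DD − V_DS)/R_D. Equating: 15.1 V_DS² − 23.54 V_DS + 5.18 = 0, giving V_DS = 0.265 V (the root below V_ov).
I_D = (5.18 − 0.265) / 38.2 = 0.129 mA.

I_D = 0.129 mA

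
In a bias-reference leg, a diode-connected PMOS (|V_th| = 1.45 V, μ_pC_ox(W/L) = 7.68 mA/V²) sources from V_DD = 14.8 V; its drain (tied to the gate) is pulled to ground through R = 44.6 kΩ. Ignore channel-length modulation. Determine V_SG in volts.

V_SG = 1.73 V

With gate tied to drain, V_SG = V_SD ≥ V_SG − |V_th|, so the device is in saturation.
KCL at the drain: ½ k_p (V_SG − |V_th|)² = (V_DD − V_SG)/R.
Let x = V_SG − 1.45. Then 171 x² + x − 13.35 = 0, giving x = 0.276 V (positive root), so V_SG = 1.73 V.
I_D = (V_DD − V_SG)/R = (14.8 − 1.73) / 44.6 = 0.293 mA.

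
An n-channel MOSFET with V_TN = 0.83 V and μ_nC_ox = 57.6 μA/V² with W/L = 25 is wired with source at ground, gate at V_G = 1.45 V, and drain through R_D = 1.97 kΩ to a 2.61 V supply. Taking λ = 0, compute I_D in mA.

V_GS = V_G = 1.45 V, so V_ov = 1.45 − 0.83 = 0.62 V.
k_n = μ_nC_ox · (W/L) = 1.44 mA/V².
Assume saturation: I_D = ½ k_n V_ov² = 0.5 × 1.44 × 0.62² = 0.277 mA, giving V_DS = V_DD − I_D R_D = 2.61 − 0.277 × 1.97 = 2.06 V.
V_DS = 2.06 V ≥ V_ov = 0.62 V, confirming saturation.

I_D = 0.277 mA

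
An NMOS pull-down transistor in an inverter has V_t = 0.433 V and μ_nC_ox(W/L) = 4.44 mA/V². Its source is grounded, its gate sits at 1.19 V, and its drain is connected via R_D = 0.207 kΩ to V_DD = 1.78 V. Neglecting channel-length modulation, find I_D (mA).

I_D = 1.27 mA

V_GS = V_G = 1.19 V, so V_ov = 1.19 − 0.433 = 0.757 V.
Assume saturation: I_D = ½ k_n V_ov² = 0.5 × 4.44 × 0.757² = 1.27 mA, giving V_DS = V_DD − I_D R_D = 1.78 − 1.27 × 0.207 = 1.52 V.
V_DS = 1.52 V ≥ V_ov = 0.757 V, confirming saturation.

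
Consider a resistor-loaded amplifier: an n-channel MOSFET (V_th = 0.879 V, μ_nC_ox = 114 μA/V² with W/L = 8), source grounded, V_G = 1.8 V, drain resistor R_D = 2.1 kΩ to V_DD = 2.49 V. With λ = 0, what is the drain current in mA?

I_D = 0.387 mA

V_GS = V_G = 1.8 V, so V_ov = 1.8 − 0.879 = 0.921 V.
k_n = μ_nC_ox · (W/L) = 0.912 mA/V².
Assume saturation: I_D = ½ k_n V_ov² = 0.5 × 0.912 × 0.921² = 0.387 mA, giving V_DS = V_DD − I_D R_D = 2.49 − 0.387 × 2.1 = 1.68 V.
V_DS = 1.68 V ≥ V_ov = 0.921 V, confirming saturation.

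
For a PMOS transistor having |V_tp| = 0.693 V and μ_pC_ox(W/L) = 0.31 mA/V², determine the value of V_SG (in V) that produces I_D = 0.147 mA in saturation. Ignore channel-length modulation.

In saturation I_D = ½ k_p (V_SG − |V_tp|)², so V_SG − |V_tp| = √(2 I_D / k_p) = √(2 × 0.147 / 0.31) = 0.974 V.
V_SG = 0.693 + 0.974 = 1.67 V.

V_SG = 1.67 V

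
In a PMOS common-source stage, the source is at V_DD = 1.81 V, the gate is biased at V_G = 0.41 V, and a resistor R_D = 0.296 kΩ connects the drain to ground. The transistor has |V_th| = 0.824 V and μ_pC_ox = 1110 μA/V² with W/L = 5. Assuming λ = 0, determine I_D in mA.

V_SG = V_DD − V_G = 1.81 − 0.41 = 1.4 V, so V_ov = 1.4 − 0.824 = 0.576 V.
k_p = μ_pC_ox · (W/L) = 5.55 mA/V².
Assume saturation: I_D = ½ k_p V_ov² = 0.5 × 5.55 × 0.576² = 0.921 mA, giving V_SD = V_DD − I_D R_D = 1.81 − 0.921 × 0.296 = 1.54 V.
V_SD = 1.54 V ≥ V_ov = 0.576 V, confirming saturation.

I_D = 0.921 mA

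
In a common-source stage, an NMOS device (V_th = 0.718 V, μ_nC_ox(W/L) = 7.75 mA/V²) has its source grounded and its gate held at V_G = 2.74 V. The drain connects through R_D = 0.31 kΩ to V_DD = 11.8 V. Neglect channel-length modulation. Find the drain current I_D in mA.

V_GS = V_G = 2.74 V, so V_ov = 2.74 − 0.718 = 2.02 V.
Assume saturation: I_D = ½ k_n V_ov² = 0.5 × 7.75 × 2.02² = 15.8 mA, giving V_DS = V_DD − I_D R_D = 11.8 − 15.8 × 0.31 = 6.89 V.
V_DS = 6.89 V ≥ V_ov = 2.02 V, confirming saturation.

I_D = 15.8 mA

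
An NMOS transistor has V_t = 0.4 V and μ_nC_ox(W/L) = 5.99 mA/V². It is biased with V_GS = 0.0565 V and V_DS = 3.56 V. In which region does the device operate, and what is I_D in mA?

Cutoff; I_D = 0 mA

V_GS = 0.0565 V < V_t = 0.4 V, so the transistor is in cutoff.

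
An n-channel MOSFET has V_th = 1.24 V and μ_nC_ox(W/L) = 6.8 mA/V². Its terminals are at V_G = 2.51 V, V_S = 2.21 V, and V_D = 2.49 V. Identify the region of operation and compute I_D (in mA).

V_GS = V_G − V_S = 2.51 − 2.21 = 0.3 V; V_DS = V_D − V_S = 2.49 − 2.21 = 0.28 V.
V_GS = 0.3 V < V_th = 1.24 V, so the transistor is in cutoff.

Cutoff; I_D = 0 mA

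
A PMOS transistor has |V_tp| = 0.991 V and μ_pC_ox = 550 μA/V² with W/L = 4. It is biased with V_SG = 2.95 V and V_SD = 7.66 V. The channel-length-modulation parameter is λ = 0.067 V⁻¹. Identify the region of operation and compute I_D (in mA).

Saturation; I_D = 6.39 mA

k_p = μ_pC_ox · (W/L) = 2.2 mA/V².
V_ov = V_SG − |V_tp| = 2.95 − 0.991 = 1.96 V.
Since V_SD = 7.66 V ≥ V_ov = 1.96 V, the device is in saturation.
I_D = ½ k_p V_ov² (1 + λ V_SD) = 0.5 × 2.2 × 1.96² × (1 + 0.067 × 7.66) = 6.39 mA.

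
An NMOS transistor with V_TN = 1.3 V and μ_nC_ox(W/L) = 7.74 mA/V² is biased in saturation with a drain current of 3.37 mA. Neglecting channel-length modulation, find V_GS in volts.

In saturation I_D = ½ k_n (V_GS − V_TN)², so V_GS − V_TN = √(2 I_D / k_n) = √(2 × 3.37 / 7.74) = 0.933 V.
V_GS = 1.3 + 0.933 = 2.23 V.

V_GS = 2.23 V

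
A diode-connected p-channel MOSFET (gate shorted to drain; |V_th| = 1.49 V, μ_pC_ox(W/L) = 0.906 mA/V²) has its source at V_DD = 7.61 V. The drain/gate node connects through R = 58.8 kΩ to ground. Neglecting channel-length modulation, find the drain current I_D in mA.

With gate tied to drain, V_SG = V_SD ≥ V_SG − |V_th|, so the device is in saturation.
KCL at the drain: ½ k_p (V_SG − |V_th|)² = (V_DD − V_SG)/R.
Let x = V_SG − 1.49. Then 26.6 x² + x − 6.12 = 0, giving x = 0.461 V (positive root), so V_SG = 1.95 V.
I_D = (V_DD − V_SG)/R = (7.61 − 1.95) / 58.8 = 0.0962 mA.

I_D = 0.0962 mA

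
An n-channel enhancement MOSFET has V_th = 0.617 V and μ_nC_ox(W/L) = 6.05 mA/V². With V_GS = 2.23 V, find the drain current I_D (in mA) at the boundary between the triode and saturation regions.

At the boundary V_DS = V_ov = V_GS − V_th = 2.23 − 0.617 = 1.61 V.
I_D = ½ k_n V_ov² = 0.5 × 6.05 × 1.61² = 7.87 mA.

I_D = 7.87 mA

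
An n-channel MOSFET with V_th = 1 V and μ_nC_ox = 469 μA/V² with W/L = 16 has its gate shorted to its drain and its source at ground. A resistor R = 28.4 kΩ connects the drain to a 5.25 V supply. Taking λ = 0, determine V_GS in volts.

V_GS = 1.20 V

With gate tied to drain, V_GS = V_DS ≥ V_GS − V_th, so the device is in saturation.
k_n = μ_nC_ox · (W/L) = 7.504 mA/V².
KCL at the drain: ½ k_n (V_GS − V_th)² = (V_DD − V_GS)/R.
Let x = V_GS − 1. Then 107 x² + x − 4.25 = 0, giving x = 0.195 V (positive root), so V_GS = 1.2 V.
I_D = (V_DD − V_GS)/R = (5.25 − 1.2) / 28.4 = 0.143 mA.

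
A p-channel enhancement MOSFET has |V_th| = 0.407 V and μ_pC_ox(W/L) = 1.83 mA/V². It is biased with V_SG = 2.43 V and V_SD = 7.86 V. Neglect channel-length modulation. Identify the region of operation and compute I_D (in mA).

Saturation; I_D = 3.74 mA

V_ov = V_SG − |V_th| = 2.43 − 0.407 = 2.02 V.
Since V_SD = 7.86 V ≥ V_ov = 2.02 V, the device is in saturation.
I_D = ½ k_p V_ov² = 0.5 × 1.83 × 2.02² = 3.74 mA.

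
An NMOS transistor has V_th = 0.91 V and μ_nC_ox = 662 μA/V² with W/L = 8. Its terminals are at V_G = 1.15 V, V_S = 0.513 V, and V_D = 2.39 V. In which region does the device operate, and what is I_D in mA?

V_GS = V_G − V_S = 1.15 − 0.513 = 0.637 V; V_DS = V_D − V_S = 2.39 − 0.513 = 1.88 V.
V_GS = 0.637 V < V_th = 0.91 V, so the transistor is in cutoff.

Cutoff; I_D = 0 mA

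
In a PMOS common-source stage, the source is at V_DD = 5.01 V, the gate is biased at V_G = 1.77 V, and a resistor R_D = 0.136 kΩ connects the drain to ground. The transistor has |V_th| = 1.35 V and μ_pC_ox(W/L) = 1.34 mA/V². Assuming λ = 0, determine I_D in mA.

I_D = 2.39 mA

V_SG = V_DD − V_G = 5.01 − 1.77 = 3.24 V, so V_ov = 3.24 − 1.35 = 1.89 V.
Assume saturation: I_D = ½ k_p V_ov² = 0.5 × 1.34 × 1.89² = 2.39 mA, giving V_SD = V_DD − I_D R_D = 5.01 − 2.39 × 0.136 = 4.68 V.
V_SD = 4.68 V ≥ V_ov = 1.89 V, confirming saturation.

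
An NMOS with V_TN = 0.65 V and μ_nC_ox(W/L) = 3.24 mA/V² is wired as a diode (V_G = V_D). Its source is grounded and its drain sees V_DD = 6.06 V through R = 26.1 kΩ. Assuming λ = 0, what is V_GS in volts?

With gate tied to drain, V_GS = V_DS ≥ V_GS − V_TN, so the device is in saturation.
KCL at the drain: ½ k_n (V_GS − V_TN)² = (V_DD − V_GS)/R.
Let x = V_GS − 0.65. Then 42.3 x² + x − 5.41 = 0, giving x = 0.346 V (positive root), so V_GS = 0.996 V.
I_D = (V_DD − V_GS)/R = (6.06 − 0.996) / 26.1 = 0.194 mA.

V_GS = 0.996 V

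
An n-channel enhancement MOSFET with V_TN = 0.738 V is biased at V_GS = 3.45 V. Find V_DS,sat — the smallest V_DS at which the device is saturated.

The boundary between triode and saturation is V_DS = V_GS − V_TN = V_ov.
V_ov = 3.45 − 0.738 = 2.71 V.

V_DS,sat = 2.71 V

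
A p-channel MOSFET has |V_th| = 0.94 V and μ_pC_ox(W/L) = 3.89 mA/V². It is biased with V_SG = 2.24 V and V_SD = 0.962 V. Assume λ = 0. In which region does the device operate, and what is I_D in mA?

Triode; I_D = 3.06 mA

V_ov = V_SG − |V_th| = 2.24 − 0.94 = 1.3 V.
Since V_SD = 0.962 V < V_ov = 1.3 V, the device is in the triode region.
I_D = k_p [V_ov · V_SD − ½ V_SD²] = 3.89 × [1.3 × 0.962 − 0.5 × 0.962²] = 3.06 mA.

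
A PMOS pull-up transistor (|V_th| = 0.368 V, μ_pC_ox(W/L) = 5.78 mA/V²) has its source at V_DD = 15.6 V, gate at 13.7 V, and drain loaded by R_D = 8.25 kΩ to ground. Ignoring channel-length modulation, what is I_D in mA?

V_SG = V_DD − V_G = 15.6 − 13.7 = 1.9 V, so V_ov = 1.9 − 0.368 = 1.53 V.
Assume saturation: I_D = ½ k_p V_ov² = 0.5 × 5.78 × 1.53² = 6.78 mA, giving V_SD = V_DD − I_D R_D = 15.6 − 6.78 × 8.25 = -40.4 V.
But -40.4 V < V_ov = 1.53 V, so the device is actually in triode.
In triode I_D = k_p[V_ov V_SD − ½ V_SD²] and I_D = (V_DD − V_SD)/R_D. Equating: 23.8 V_SD² − 74.05 V_SD + 15.6 = 0, giving V_SD = 0.227 V (the root below V_ov).
I_D = (15.6 − 0.227) / 8.25 = 1.86 mA.

I_D = 1.86 mA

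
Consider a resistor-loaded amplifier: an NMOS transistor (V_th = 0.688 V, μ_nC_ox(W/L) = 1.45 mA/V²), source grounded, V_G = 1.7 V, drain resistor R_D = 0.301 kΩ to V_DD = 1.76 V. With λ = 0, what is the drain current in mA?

V_GS = V_G = 1.7 V, so V_ov = 1.7 − 0.688 = 1.01 V.
Assume saturation: I_D = ½ k_n V_ov² = 0.5 × 1.45 × 1.01² = 0.743 mA, giving V_DS = V_DD − I_D R_D = 1.76 − 0.743 × 0.301 = 1.54 V.
V_DS = 1.54 V ≥ V_ov = 1.01 V, confirming saturation.

I_D = 0.743 mA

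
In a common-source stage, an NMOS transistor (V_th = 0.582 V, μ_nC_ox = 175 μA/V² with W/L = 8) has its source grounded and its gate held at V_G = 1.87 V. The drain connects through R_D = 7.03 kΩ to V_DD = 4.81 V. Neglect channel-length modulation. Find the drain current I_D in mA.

V_GS = V_G = 1.87 V, so V_ov = 1.87 − 0.582 = 1.29 V.
k_n = μ_nC_ox · (W/L) = 1.4 mA/V².
Assume saturation: I_D = ½ k_n V_ov² = 0.5 × 1.4 × 1.29² = 1.16 mA, giving V_DS = V_DD − I_D R_D = 4.81 − 1.16 × 7.03 = -3.35 V.
But -3.35 V < V_ov = 1.29 V, so the device is actually in triode.
In triode I_D = k_n[V_ov V_DS − ½ V_DS²] and I_D = (V_DD − V_DS)/R_D. Equating: 4.92 V_DS² − 13.68 V_DS + 4.81 = 0, giving V_DS = 0.413 V (the root below V_ov).
I_D = (4.81 − 0.413) / 7.03 = 0.625 mA.

I_D = 0.625 mA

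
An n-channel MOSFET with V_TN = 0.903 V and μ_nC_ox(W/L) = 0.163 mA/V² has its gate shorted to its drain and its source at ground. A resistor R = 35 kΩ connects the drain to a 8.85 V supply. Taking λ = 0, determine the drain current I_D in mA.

I_D = 0.184 mA

With gate tied to drain, V_GS = V_DS ≥ V_GS − V_TN, so the device is in saturation.
KCL at the drain: ½ k_n (V_GS − V_TN)² = (V_DD − V_GS)/R.
Let x = V_GS − 0.903. Then 2.85 x² + x − 7.947 = 0, giving x = 1.5 V (positive root), so V_GS = 2.41 V.
I_D = (V_DD − V_GS)/R = (8.85 − 2.41) / 35 = 0.184 mA.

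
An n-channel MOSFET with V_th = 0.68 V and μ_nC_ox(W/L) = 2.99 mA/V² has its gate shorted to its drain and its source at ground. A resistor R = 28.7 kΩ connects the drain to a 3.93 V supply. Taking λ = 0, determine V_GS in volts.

V_GS = 0.944 V

With gate tied to drain, V_GS = V_DS ≥ V_GS − V_th, so the device is in saturation.
KCL at the drain: ½ k_n (V_GS − V_th)² = (V_DD − V_GS)/R.
Let x = V_GS − 0.68. Then 42.9 x² + x − 3.25 = 0, giving x = 0.264 V (positive root), so V_GS = 0.944 V.
I_D = (V_DD − V_GS)/R = (3.93 − 0.944) / 28.7 = 0.104 mA.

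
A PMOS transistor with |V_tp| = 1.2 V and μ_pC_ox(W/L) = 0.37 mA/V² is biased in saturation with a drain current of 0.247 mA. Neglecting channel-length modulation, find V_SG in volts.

V_SG = 2.36 V

In saturation I_D = ½ k_p (V_SG − |V_tp|)², so V_SG − |V_tp| = √(2 I_D / k_p) = √(2 × 0.247 / 0.37) = 1.16 V.
V_SG = 1.2 + 1.16 = 2.36 V.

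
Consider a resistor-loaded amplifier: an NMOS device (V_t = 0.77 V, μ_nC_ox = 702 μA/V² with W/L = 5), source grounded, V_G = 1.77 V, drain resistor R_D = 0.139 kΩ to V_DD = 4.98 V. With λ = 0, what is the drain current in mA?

I_D = 1.75 mA

V_GS = V_G = 1.77 V, so V_ov = 1.77 − 0.77 = 1 V.
k_n = μ_nC_ox · (W/L) = 3.51 mA/V².
Assume saturation: I_D = ½ k_n V_ov² = 0.5 × 3.51 × 1² = 1.75 mA, giving V_DS = V_DD − I_D R_D = 4.98 − 1.75 × 0.139 = 4.74 V.
V_DS = 4.74 V ≥ V_ov = 1 V, confirming saturation.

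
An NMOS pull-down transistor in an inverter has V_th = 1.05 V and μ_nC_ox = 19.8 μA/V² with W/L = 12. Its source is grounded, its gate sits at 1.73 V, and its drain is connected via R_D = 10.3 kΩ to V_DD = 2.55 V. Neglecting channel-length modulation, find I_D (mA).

V_GS = V_G = 1.73 V, so V_ov = 1.73 − 1.05 = 0.68 V.
k_n = μ_nC_ox · (W/L) = 0.2376 mA/V².
Assume saturation: I_D = ½ k_n V_ov² = 0.5 × 0.2376 × 0.68² = 0.0549 mA, giving V_DS = V_DD − I_D R_D = 2.55 − 0.0549 × 10.3 = 1.98 V.
V_DS = 1.98 V ≥ V_ov = 0.68 V, confirming saturation.

I_D = 0.0549 mA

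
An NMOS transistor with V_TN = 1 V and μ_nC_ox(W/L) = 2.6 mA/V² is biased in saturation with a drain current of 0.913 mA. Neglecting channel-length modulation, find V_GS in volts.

In saturation I_D = ½ k_n (V_GS − V_TN)², so V_GS − V_TN = √(2 I_D / k_n) = √(2 × 0.913 / 2.6) = 0.838 V.
V_GS = 1 + 0.838 = 1.84 V.

V_GS = 1.84 V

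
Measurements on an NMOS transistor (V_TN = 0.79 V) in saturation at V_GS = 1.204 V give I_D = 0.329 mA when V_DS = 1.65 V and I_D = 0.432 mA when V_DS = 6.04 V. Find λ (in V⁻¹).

λ = 0.0808 V⁻¹

With V_GS fixed, I_D ∝ (1 + λ V_DS) in saturation, so I_D2/I_D1 = (1 + λ V_DS2)/(1 + λ V_DS1).
0.432/0.329 = 1.313 = (1 + 6.04 λ)/(1 + 1.65 λ).
Solving: λ (I_D1 V_DS2 − I_D2 V_DS1) = I_D2 − I_D1, so λ = (0.432 − 0.329) / (0.329 × 6.04 − 0.432 × 1.65) = 0.103 / 1.27 = 0.0808 V⁻¹.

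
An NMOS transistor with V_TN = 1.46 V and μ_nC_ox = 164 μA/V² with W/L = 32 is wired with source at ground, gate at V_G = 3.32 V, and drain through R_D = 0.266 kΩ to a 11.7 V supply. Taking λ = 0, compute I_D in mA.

V_GS = V_G = 3.32 V, so V_ov = 3.32 − 1.46 = 1.86 V.
k_n = μ_nC_ox · (W/L) = 5.248 mA/V².
Assume saturation: I_D = ½ k_n V_ov² = 0.5 × 5.248 × 1.86² = 9.08 mA, giving V_DS = V_DD − I_D R_D = 11.7 − 9.08 × 0.266 = 9.29 V.
V_DS = 9.29 V ≥ V_ov = 1.86 V, confirming saturation.

I_D = 9.08 mA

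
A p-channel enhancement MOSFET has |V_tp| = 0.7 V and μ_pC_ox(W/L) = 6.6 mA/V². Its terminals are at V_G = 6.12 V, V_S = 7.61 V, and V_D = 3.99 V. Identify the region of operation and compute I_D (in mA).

Saturation; I_D = 2.06 mA

V_SG = V_S − V_G = 7.61 − 6.12 = 1.49 V; V_SD = V_S − V_D = 7.61 − 3.99 = 3.62 V.
V_ov = V_SG − |V_tp| = 1.49 − 0.7 = 0.79 V.
Since V_SD = 3.62 V ≥ V_ov = 0.79 V, the device is in saturation.
I_D = ½ k_p V_ov² = 0.5 × 6.6 × 0.79² = 2.06 mA.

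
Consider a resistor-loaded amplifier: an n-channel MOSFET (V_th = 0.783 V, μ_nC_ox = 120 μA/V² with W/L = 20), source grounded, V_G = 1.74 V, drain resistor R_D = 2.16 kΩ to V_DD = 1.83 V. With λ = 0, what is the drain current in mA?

I_D = 0.678 mA

V_GS = V_G = 1.74 V, so V_ov = 1.74 − 0.783 = 0.957 V.
k_n = μ_nC_ox · (W/L) = 2.4 mA/V².
Assume saturation: I_D = ½ k_n V_ov² = 0.5 × 2.4 × 0.957² = 1.1 mA, giving V_DS = V_DD − I_D R_D = 1.83 − 1.1 × 2.16 = -0.544 V.
But -0.544 V < V_ov = 0.957 V, so the device is actually in triode.
In triode I_D = k_n[V_ov V_DS − ½ V_DS²] and I_D = (V_DD − V_DS)/R_D. Equating: 2.59 V_DS² − 5.961 V_DS + 1.83 = 0, giving V_DS = 0.365 V (the root below V_ov).
I_D = (1.83 − 0.365) / 2.16 = 0.678 mA.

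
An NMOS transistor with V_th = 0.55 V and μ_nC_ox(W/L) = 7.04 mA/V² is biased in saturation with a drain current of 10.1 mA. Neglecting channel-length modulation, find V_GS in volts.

In saturation I_D = ½ k_n (V_GS − V_th)², so V_GS − V_th = √(2 I_D / k_n) = √(2 × 10.1 / 7.04) = 1.69 V.
V_GS = 0.55 + 1.69 = 2.24 V.

V_GS = 2.24 V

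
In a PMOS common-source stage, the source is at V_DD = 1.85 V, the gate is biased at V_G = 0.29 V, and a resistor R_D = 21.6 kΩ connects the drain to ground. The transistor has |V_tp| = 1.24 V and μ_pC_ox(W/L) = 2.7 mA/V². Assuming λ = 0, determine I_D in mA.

V_SG = V_DD − V_G = 1.85 − 0.29 = 1.56 V, so V_ov = 1.56 − 1.24 = 0.32 V.
Assume saturation: I_D = ½ k_p V_ov² = 0.5 × 2.7 × 0.32² = 0.138 mA, giving V_SD = V_DD − I_D R_D = 1.85 − 0.138 × 21.6 = -1.14 V.
But -1.14 V < V_ov = 0.32 V, so the device is actually in triode.
In triode I_D = k_p[V_ov V_SD − ½ V_SD²] and I_D = (V_DD − V_SD)/R_D. Equating: 29.2 V_SD² − 19.66 V_SD + 1.85 = 0, giving V_SD = 0.113 V (the root below V_ov).
I_D = (1.85 − 0.113) / 21.6 = 0.0804 mA.

I_D = 0.0804 mA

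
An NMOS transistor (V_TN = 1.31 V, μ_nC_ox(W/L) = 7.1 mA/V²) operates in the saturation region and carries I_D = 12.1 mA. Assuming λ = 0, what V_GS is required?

In saturation I_D = ½ k_n (V_GS − V_TN)², so V_GS − V_TN = √(2 I_D / k_n) = √(2 × 12.1 / 7.1) = 1.85 V.
V_GS = 1.31 + 1.85 = 3.16 V.

V_GS = 3.16 V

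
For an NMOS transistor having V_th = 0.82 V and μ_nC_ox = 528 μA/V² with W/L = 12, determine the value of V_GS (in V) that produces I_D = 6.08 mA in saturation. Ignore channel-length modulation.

V_GS = 2.21 V

k_n = μ_nC_ox · (W/L) = 6.336 mA/V².
In saturation I_D = ½ k_n (V_GS − V_th)², so V_GS − V_th = √(2 I_D / k_n) = √(2 × 6.08 / 6.336) = 1.39 V.
V_GS = 0.82 + 1.39 = 2.21 V.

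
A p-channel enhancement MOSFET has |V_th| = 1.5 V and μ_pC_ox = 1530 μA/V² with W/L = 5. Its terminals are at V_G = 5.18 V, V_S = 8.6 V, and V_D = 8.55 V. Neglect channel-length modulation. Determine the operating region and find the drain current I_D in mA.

Triode; I_D = 0.725 mA

V_SG = V_S − V_G = 8.6 − 5.18 = 3.42 V; V_SD = V_S − V_D = 8.6 − 8.55 = 0.05 V.
k_p = μ_pC_ox · (W/L) = 7.65 mA/V².
V_ov = V_SG − |V_th| = 3.42 − 1.5 = 1.92 V.
Since V_SD = 0.05 V < V_ov = 1.92 V, the device is in the triode region.
I_D = k_p [V_ov · V_SD − ½ V_SD²] = 7.65 × [1.92 × 0.05 − 0.5 × 0.05²] = 0.725 mA.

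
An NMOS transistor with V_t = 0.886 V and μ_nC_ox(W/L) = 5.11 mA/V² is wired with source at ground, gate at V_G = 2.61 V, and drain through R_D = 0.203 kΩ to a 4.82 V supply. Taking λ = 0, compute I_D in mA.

V_GS = V_G = 2.61 V, so V_ov = 2.61 − 0.886 = 1.72 V.
Assume saturation: I_D = ½ k_n V_ov² = 0.5 × 5.11 × 1.72² = 7.59 mA, giving V_DS = V_DD − I_D R_D = 4.82 − 7.59 × 0.203 = 3.28 V.
V_DS = 3.28 V ≥ V_ov = 1.72 V, confirming saturation.

I_D = 7.59 mA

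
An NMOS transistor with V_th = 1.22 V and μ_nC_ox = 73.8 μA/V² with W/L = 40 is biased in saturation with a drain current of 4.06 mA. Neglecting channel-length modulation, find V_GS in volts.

k_n = μ_nC_ox · (W/L) = 2.952 mA/V².
In saturation I_D = ½ k_n (V_GS − V_th)², so V_GS − V_th = √(2 I_D / k_n) = √(2 × 4.06 / 2.952) = 1.66 V.
V_GS = 1.22 + 1.66 = 2.88 V.

V_GS = 2.88 V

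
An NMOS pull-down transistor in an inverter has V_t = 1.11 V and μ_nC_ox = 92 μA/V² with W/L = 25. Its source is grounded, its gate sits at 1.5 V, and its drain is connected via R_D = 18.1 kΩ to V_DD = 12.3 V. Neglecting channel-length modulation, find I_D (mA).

V_GS = V_G = 1.5 V, so V_ov = 1.5 − 1.11 = 0.39 V.
k_n = μ_nC_ox · (W/L) = 2.3 mA/V².
Assume saturation: I_D = ½ k_n V_ov² = 0.5 × 2.3 × 0.39² = 0.175 mA, giving V_DS = V_DD − I_D R_D = 12.3 − 0.175 × 18.1 = 9.13 V.
V_DS = 9.13 V ≥ V_ov = 0.39 V, confirming saturation.

I_D = 0.175 mA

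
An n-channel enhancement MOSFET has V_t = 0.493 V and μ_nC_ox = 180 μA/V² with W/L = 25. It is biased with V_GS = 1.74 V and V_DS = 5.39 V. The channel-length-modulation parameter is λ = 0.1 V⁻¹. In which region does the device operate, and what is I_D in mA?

k_n = μ_nC_ox · (W/L) = 4.5 mA/V².
V_ov = V_GS − V_t = 1.74 − 0.493 = 1.25 V.
Since V_DS = 5.39 V ≥ V_ov = 1.25 V, the device is in saturation.
I_D = ½ k_n V_ov² (1 + λ V_DS) = 0.5 × 4.5 × 1.25² × (1 + 0.1 × 5.39) = 5.38 mA.

Saturation; I_D = 5.38 mA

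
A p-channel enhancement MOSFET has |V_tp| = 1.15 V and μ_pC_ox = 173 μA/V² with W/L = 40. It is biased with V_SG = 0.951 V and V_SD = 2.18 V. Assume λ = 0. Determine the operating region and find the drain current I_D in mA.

Cutoff; I_D = 0 mA

V_SG = 0.951 V < |V_tp| = 1.15 V, so the transistor is in cutoff.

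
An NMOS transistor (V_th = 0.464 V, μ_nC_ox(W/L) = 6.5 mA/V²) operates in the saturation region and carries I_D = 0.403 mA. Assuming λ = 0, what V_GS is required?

In saturation I_D = ½ k_n (V_GS − V_th)², so V_GS − V_th = √(2 I_D / k_n) = √(2 × 0.403 / 6.5) = 0.352 V.
V_GS = 0.464 + 0.352 = 0.816 V.

V_GS = 0.816 V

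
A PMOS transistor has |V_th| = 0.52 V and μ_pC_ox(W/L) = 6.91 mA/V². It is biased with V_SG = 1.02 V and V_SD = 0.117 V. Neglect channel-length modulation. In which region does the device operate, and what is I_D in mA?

Triode; I_D = 0.357 mA

V_ov = V_SG − |V_th| = 1.02 − 0.52 = 0.5 V.
Since V_SD = 0.117 V < V_ov = 0.5 V, the device is in the triode region.
I_D = k_p [V_ov · V_SD − ½ V_SD²] = 6.91 × [0.5 × 0.117 − 0.5 × 0.117²] = 0.357 mA.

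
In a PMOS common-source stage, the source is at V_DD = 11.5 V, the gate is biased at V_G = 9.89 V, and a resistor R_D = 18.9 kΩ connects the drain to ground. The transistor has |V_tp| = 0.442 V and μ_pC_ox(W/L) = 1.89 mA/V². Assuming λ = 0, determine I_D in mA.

I_D = 0.592 mA

V_SG = V_DD − V_G = 11.5 − 9.89 = 1.61 V, so V_ov = 1.61 − 0.442 = 1.17 V.
Assume saturation: I_D = ½ k_p V_ov² = 0.5 × 1.89 × 1.17² = 1.29 mA, giving V_SD = V_DD − I_D R_D = 11.5 − 1.29 × 18.9 = -12.9 V.
But -12.9 V < V_ov = 1.17 V, so the device is actually in triode.
In triode I_D = k_p[V_ov V_SD − ½ V_SD²] and I_D = (V_DD − V_SD)/R_D. Equating: 17.9 V_SD² − 42.72 V_SD + 11.5 = 0, giving V_SD = 0.309 V (the root below V_ov).
I_D = (11.5 − 0.309) / 18.9 = 0.592 mA.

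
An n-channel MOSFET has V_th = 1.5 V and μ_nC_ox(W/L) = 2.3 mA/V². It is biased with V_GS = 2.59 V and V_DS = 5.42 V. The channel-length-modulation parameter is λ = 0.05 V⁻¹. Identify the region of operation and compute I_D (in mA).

V_ov = V_GS − V_th = 2.59 − 1.5 = 1.09 V.
Since V_DS = 5.42 V ≥ V_ov = 1.09 V, the device is in saturation.
I_D = ½ k_n V_ov² (1 + λ V_DS) = 0.5 × 2.3 × 1.09² × (1 + 0.05 × 5.42) = 1.74 mA.

Saturation; I_D = 1.74 mA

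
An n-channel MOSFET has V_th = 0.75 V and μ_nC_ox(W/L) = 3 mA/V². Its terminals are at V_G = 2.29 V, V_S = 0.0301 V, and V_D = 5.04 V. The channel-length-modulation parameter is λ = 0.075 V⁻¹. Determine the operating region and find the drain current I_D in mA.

V_GS = V_G − V_S = 2.29 − 0.0301 = 2.26 V; V_DS = V_D − V_S = 5.04 − 0.0301 = 5.01 V.
V_ov = V_GS − V_th = 2.26 − 0.75 = 1.51 V.
Since V_DS = 5.01 V ≥ V_ov = 1.51 V, the device is in saturation.
I_D = ½ k_n V_ov² (1 + λ V_DS) = 0.5 × 3 × 1.51² × (1 + 0.075 × 5.01) = 4.7 mA.

Saturation; I_D = 4.70 mA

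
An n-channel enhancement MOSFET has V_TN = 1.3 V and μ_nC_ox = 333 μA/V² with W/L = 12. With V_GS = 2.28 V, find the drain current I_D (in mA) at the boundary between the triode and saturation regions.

At the boundary V_DS = V_ov = V_GS − V_TN = 2.28 − 1.3 = 0.98 V.
k_n = μ_nC_ox · (W/L) = 3.996 mA/V².
I_D = ½ k_n V_ov² = 0.5 × 3.996 × 0.98² = 1.92 mA.

I_D = 1.92 mA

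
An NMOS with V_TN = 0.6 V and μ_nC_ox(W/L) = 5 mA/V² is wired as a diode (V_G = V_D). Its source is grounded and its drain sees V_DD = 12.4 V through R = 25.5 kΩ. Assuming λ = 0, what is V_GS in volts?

With gate tied to drain, V_GS = V_DS ≥ V_GS − V_TN, so the device is in saturation.
KCL at the drain: ½ k_n (V_GS − V_TN)² = (V_DD − V_GS)/R.
Let x = V_GS − 0.6. Then 63.8 x² + x − 11.8 = 0, giving x = 0.422 V (positive root), so V_GS = 1.02 V.
I_D = (V_DD − V_GS)/R = (12.4 − 1.02) / 25.5 = 0.446 mA.

V_GS = 1.02 V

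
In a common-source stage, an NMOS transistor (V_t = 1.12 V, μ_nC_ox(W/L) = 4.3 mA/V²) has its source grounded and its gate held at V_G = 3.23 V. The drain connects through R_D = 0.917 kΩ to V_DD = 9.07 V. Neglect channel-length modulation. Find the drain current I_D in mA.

I_D = 8.40 mA

V_GS = V_G = 3.23 V, so V_ov = 3.23 − 1.12 = 2.11 V.
Assume saturation: I_D = ½ k_n V_ov² = 0.5 × 4.3 × 2.11² = 9.57 mA, giving V_DS = V_DD − I_D R_D = 9.07 − 9.57 × 0.917 = 0.292 V.
But 0.292 V < V_ov = 2.11 V, so the device is actually in triode.
In triode I_D = k_n[V_ov V_DS − ½ V_DS²] and I_D = (V_DD − V_DS)/R_D. Equating: 1.97 V_DS² − 9.32 V_DS + 9.07 = 0, giving V_DS = 1.37 V (the root below V_ov).
I_D = (9.07 − 1.37) / 0.917 = 8.4 mA.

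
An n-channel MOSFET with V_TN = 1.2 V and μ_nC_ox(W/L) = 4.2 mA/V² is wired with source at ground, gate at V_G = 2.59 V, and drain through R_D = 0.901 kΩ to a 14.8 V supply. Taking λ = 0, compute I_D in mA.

V_GS = V_G = 2.59 V, so V_ov = 2.59 − 1.2 = 1.39 V.
Assume saturation: I_D = ½ k_n V_ov² = 0.5 × 4.2 × 1.39² = 4.06 mA, giving V_DS = V_DD − I_D R_D = 14.8 − 4.06 × 0.901 = 11.1 V.
V_DS = 11.1 V ≥ V_ov = 1.39 V, confirming saturation.

I_D = 4.06 mA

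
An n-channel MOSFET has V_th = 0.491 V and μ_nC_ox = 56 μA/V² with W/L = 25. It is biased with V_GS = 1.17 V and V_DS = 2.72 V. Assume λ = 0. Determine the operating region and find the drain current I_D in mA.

Saturation; I_D = 0.323 mA

k_n = μ_nC_ox · (W/L) = 1.4 mA/V².
V_ov = V_GS − V_th = 1.17 − 0.491 = 0.679 V.
Since V_DS = 2.72 V ≥ V_ov = 0.679 V, the device is in saturation.
I_D = ½ k_n V_ov² = 0.5 × 1.4 × 0.679² = 0.323 mA.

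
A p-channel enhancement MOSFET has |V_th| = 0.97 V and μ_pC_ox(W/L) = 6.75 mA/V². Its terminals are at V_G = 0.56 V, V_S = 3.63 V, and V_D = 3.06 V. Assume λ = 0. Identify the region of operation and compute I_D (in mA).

Triode; I_D = 6.98 mA

V_SG = V_S − V_G = 3.63 − 0.56 = 3.07 V; V_SD = V_S − V_D = 3.63 − 3.06 = 0.57 V.
V_ov = V_SG − |V_th| = 3.07 − 0.97 = 2.1 V.
Since V_SD = 0.57 V < V_ov = 2.1 V, the device is in the triode region.
I_D = k_p [V_ov · V_SD − ½ V_SD²] = 6.75 × [2.1 × 0.57 − 0.5 × 0.57²] = 6.98 mA.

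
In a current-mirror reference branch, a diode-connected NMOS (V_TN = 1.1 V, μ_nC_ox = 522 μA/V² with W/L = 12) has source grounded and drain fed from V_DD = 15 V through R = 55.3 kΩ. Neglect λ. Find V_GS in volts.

With gate tied to drain, V_GS = V_DS ≥ V_GS − V_TN, so the device is in saturation.
k_n = μ_nC_ox · (W/L) = 6.264 mA/V².
KCL at the drain: ½ k_n (V_GS − V_TN)² = (V_DD − V_GS)/R.
Let x = V_GS − 1.1. Then 173 x² + x − 13.9 = 0, giving x = 0.28 V (positive root), so V_GS = 1.38 V.
I_D = (V_DD − V_GS)/R = (15 − 1.38) / 55.3 = 0.246 mA.

V_GS = 1.38 V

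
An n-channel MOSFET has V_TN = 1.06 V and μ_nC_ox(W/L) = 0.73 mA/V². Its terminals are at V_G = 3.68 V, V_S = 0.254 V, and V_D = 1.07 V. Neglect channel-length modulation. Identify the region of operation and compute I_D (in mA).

Triode; I_D = 1.17 mA

V_GS = V_G − V_S = 3.68 − 0.254 = 3.43 V; V_DS = V_D − V_S = 1.07 − 0.254 = 0.816 V.
V_ov = V_GS − V_TN = 3.43 − 1.06 = 2.37 V.
Since V_DS = 0.816 V < V_ov = 2.37 V, the device is in the triode region.
I_D = k_n [V_ov · V_DS − ½ V_DS²] = 0.73 × [2.37 × 0.816 − 0.5 × 0.816²] = 1.17 mA.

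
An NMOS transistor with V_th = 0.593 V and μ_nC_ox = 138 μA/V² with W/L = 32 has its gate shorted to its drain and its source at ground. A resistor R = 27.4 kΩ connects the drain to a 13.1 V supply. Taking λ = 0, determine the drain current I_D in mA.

I_D = 0.440 mA

With gate tied to drain, V_GS = V_DS ≥ V_GS − V_th, so the device is in saturation.
k_n = μ_nC_ox · (W/L) = 4.416 mA/V².
KCL at the drain: ½ k_n (V_GS − V_th)² = (V_DD − V_GS)/R.
Let x = V_GS − 0.593. Then 60.5 x² + x − 12.51 = 0, giving x = 0.446 V (positive root), so V_GS = 1.04 V.
I_D = (V_DD − V_GS)/R = (13.1 − 1.04) / 27.4 = 0.44 mA.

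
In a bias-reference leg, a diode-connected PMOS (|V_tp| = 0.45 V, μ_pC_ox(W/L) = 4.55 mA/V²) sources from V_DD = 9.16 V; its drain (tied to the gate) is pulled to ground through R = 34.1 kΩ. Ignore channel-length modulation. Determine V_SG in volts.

V_SG = 0.779 V

With gate tied to drain, V_SG = V_SD ≥ V_SG − |V_tp|, so the device is in saturation.
KCL at the drain: ½ k_p (V_SG − |V_tp|)² = (V_DD − V_SG)/R.
Let x = V_SG − 0.45. Then 77.6 x² + x − 8.71 = 0, giving x = 0.329 V (positive root), so V_SG = 0.779 V.
I_D = (V_DD − V_SG)/R = (9.16 − 0.779) / 34.1 = 0.246 mA.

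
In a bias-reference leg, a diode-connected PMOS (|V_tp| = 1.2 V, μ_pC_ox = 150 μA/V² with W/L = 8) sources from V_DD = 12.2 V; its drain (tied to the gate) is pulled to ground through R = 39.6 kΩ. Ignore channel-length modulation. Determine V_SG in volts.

V_SG = 1.86 V

With gate tied to drain, V_SG = V_SD ≥ V_SG − |V_tp|, so the device is in saturation.
k_p = μ_pC_ox · (W/L) = 1.2 mA/V².
KCL at the drain: ½ k_p (V_SG − |V_tp|)² = (V_DD − V_SG)/R.
Let x = V_SG − 1.2. Then 23.8 x² + x − 11 = 0, giving x = 0.66 V (positive root), so V_SG = 1.86 V.
I_D = (V_DD − V_SG)/R = (12.2 − 1.86) / 39.6 = 0.261 mA.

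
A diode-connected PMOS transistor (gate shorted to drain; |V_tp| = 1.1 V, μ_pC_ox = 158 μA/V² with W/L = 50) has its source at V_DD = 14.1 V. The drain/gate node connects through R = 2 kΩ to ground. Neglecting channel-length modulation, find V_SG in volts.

With gate tied to drain, V_SG = V_SD ≥ V_SG − |V_tp|, so the device is in saturation.
k_p = μ_pC_ox · (W/L) = 7.9 mA/V².
KCL at the drain: ½ k_p (V_SG − |V_tp|)² = (V_DD − V_SG)/R.
Let x = V_SG − 1.1. Then 7.9 x² + x − 13 = 0, giving x = 1.22 V (positive root), so V_SG = 2.32 V.
I_D = (V_DD − V_SG)/R = (14.1 − 2.32) / 2 = 5.89 mA.

V_SG = 2.32 V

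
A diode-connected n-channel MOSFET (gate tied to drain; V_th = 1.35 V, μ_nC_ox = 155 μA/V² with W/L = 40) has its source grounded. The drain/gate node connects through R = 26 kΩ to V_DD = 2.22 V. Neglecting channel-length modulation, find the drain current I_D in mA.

With gate tied to drain, V_GS = V_DS ≥ V_GS − V_th, so the device is in saturation.
k_n = μ_nC_ox · (W/L) = 6.2 mA/V².
KCL at the drain: ½ k_n (V_GS − V_th)² = (V_DD − V_GS)/R.
Let x = V_GS − 1.35. Then 80.6 x² + x − 0.87 = 0, giving x = 0.0979 V (positive root), so V_GS = 1.45 V.
I_D = (V_DD − V_GS)/R = (2.22 − 1.45) / 26 = 0.0297 mA.

I_D = 0.0297 mA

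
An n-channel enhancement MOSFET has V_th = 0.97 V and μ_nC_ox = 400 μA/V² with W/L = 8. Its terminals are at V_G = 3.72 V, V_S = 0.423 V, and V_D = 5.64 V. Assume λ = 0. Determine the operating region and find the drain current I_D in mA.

Saturation; I_D = 8.66 mA

V_GS = V_G − V_S = 3.72 − 0.423 = 3.3 V; V_DS = V_D − V_S = 5.64 − 0.423 = 5.22 V.
k_n = μ_nC_ox · (W/L) = 3.2 mA/V².
V_ov = V_GS − V_th = 3.3 − 0.97 = 2.33 V.
Since V_DS = 5.22 V ≥ V_ov = 2.33 V, the device is in saturation.
I_D = ½ k_n V_ov² = 0.5 × 3.2 × 2.33² = 8.66 mA.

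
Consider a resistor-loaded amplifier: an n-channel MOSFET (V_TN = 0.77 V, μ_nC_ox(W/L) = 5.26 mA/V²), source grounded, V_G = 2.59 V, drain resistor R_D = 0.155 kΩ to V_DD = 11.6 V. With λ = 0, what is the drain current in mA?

V_GS = V_G = 2.59 V, so V_ov = 2.59 − 0.77 = 1.82 V.
Assume saturation: I_D = ½ k_n V_ov² = 0.5 × 5.26 × 1.82² = 8.71 mA, giving V_DS = V_DD − I_D R_D = 11.6 − 8.71 × 0.155 = 10.2 V.
V_DS = 10.2 V ≥ V_ov = 1.82 V, confirming saturation.

I_D = 8.71 mA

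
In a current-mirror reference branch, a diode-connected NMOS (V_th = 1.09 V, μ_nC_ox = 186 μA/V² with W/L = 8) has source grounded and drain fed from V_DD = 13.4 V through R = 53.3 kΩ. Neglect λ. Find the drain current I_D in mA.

I_D = 0.221 mA

With gate tied to drain, V_GS = V_DS ≥ V_GS − V_th, so the device is in saturation.
k_n = μ_nC_ox · (W/L) = 1.488 mA/V².
KCL at the drain: ½ k_n (V_GS − V_th)² = (V_DD − V_GS)/R.
Let x = V_GS − 1.09. Then 39.7 x² + x − 12.31 = 0, giving x = 0.545 V (positive root), so V_GS = 1.63 V.
I_D = (V_DD − V_GS)/R = (13.4 − 1.63) / 53.3 = 0.221 mA.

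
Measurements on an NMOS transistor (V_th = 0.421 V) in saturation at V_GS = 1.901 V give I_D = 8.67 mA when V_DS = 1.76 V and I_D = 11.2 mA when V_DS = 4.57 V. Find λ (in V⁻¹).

With V_GS fixed, I_D ∝ (1 + λ V_DS) in saturation, so I_D2/I_D1 = (1 + λ V_DS2)/(1 + λ V_DS1).
11.2/8.67 = 1.292 = (1 + 4.57 λ)/(1 + 1.76 λ).
Solving: λ (I_D1 V_DS2 − I_D2 V_DS1) = I_D2 − I_D1, so λ = (11.2 − 8.67) / (8.67 × 4.57 − 11.2 × 1.76) = 2.53 / 19.9 = 0.127 V⁻¹.

λ = 0.127 V⁻¹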